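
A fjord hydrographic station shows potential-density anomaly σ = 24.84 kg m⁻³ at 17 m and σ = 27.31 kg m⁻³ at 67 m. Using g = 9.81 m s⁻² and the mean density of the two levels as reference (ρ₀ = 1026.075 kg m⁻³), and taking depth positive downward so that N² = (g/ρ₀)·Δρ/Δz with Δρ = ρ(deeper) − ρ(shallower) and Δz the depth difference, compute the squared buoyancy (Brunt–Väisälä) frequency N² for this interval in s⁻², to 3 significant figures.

4.72 × 10⁻⁴ s⁻²

Δρ = 1027.31 − 1024.84 = 2.47 kg m⁻³ over Δz = 67 − 17 = 50 m.
N² = (9.81/1026.075) × (2.47/50) = 4.7230 × 10⁻⁴ s⁻² ≈ 4.72 × 10⁻⁴ s⁻².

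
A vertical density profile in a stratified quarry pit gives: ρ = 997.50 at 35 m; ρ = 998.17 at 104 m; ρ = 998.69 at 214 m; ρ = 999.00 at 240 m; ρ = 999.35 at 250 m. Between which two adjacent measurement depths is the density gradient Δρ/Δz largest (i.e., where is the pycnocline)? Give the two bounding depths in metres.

240–250 m

Compute the density gradient over each adjacent pair:
  35–104 m: Δρ/Δz = 0.67/69 = 9.7 × 10⁻³ kg m⁻⁴
  104–214 m: Δρ/Δz = 0.52/110 = 4.7 × 10⁻³ kg m⁻⁴
  214–240 m: Δρ/Δz = 0.31/26 = 0.012 kg m⁻⁴
  240–250 m: Δρ/Δz = 0.35/10 = 0.035 kg m⁻⁴
The largest gradient is in the 240–250 m interval — the pycnocline.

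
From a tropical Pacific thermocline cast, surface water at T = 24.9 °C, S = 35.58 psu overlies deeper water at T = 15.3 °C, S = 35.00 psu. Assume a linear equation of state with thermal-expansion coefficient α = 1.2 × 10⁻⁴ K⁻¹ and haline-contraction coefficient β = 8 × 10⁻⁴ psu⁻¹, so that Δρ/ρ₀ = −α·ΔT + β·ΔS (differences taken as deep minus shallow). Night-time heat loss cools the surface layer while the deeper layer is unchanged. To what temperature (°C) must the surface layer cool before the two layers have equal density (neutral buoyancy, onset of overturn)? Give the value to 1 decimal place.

19.2 °C

Neutral buoyancy requires Δρ = 0, i.e. −α(T_deep − T_surf′) + β(S_deep − S_surf) = 0.
T_surf′ = T_deep − (β/α)·ΔS = 15.3 − (8 × 10⁻⁴/1.2 × 10⁻⁴)·(-0.58) = 19.167 °C.
Cooling required: 24.9 − (19.167) = 5.733 °C.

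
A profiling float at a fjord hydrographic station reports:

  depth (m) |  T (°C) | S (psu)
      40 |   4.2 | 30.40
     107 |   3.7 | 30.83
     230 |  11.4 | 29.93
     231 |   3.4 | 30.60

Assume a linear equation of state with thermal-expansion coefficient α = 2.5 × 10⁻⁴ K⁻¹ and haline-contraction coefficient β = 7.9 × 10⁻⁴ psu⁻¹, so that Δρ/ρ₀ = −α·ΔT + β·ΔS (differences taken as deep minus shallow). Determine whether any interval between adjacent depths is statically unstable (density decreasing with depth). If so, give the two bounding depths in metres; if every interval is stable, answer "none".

Evaluate Δρ/ρ₀ = −αΔT + βΔS across each adjacent pair:
  40–107 m: −αΔT+βΔS = −(2.5 × 10⁻⁴)(-0.5)+(7.9 × 10⁻⁴)(+0.43) = 4.6 × 10⁻⁴ → stable
  107–230 m: −αΔT+βΔS = −(2.5 × 10⁻⁴)(+7.7)+(7.9 × 10⁻⁴)(-0.90) = -2.6 × 10⁻³ → UNSTABLE
  230–231 m: −αΔT+βΔS = −(2.5 × 10⁻⁴)(-8.0)+(7.9 × 10⁻⁴)(+0.67) = 2.5 × 10⁻³ → stable
The 107–230 m interval has Δρ < 0: lighter water underlies denser water.

107–230 m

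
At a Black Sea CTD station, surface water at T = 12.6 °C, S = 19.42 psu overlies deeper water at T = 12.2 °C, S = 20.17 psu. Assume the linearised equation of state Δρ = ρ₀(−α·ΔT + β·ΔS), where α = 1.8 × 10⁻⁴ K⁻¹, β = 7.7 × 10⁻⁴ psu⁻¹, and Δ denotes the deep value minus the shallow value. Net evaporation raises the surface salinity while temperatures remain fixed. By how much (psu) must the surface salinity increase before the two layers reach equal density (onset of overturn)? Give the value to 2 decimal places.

Neutral buoyancy requires −α(T_deep − T_surf) + β(S_deep − S_surf′) = 0.
S_surf′ = S_deep − (α/β)·ΔT = 20.17 − (1.8 × 10⁻⁴/7.7 × 10⁻⁴)·(-0.4) = 20.2635 psu.
Increase required: 20.2635 − 19.42 = 0.8435 psu.

0.84 psu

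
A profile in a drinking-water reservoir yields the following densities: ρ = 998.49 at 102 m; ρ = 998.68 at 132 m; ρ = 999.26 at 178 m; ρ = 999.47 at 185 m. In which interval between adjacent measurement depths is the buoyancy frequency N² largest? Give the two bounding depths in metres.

178–185 m

Compute the density gradient over each adjacent pair:
  102–132 m: Δρ/Δz = 0.19/30 = 6.3 × 10⁻³ kg m⁻⁴
  132–178 m: Δρ/Δz = 0.58/46 = 0.013 kg m⁻⁴
  178–185 m: Δρ/Δz = 0.21/7 = 0.030 kg m⁻⁴
The largest gradient is in the 178–185 m interval — the pycnocline.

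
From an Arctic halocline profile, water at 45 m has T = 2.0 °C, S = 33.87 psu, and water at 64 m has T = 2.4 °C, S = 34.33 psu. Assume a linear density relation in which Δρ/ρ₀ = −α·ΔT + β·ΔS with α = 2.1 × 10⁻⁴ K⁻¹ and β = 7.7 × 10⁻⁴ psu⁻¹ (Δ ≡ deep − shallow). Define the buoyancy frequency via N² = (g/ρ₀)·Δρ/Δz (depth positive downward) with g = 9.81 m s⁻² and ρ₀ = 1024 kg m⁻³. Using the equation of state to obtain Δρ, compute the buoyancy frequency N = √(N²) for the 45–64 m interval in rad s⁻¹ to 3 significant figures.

ΔT = +0.4 K, ΔS = +0.46 psu (deep − shallow).
Δρ/ρ₀ = −αΔT + βΔS = -8.40 × 10⁻⁵ + 3.542 × 10⁻⁴ = 2.702 × 10⁻⁴, so Δρ ≈ 0.2767 kg m⁻³.
N² = (g/ρ₀)·Δρ/Δz = g·(Δρ/ρ₀)/Δz = 9.81 × 2.702 × 10⁻⁴ / 19 = 1.3951 × 10⁻⁴ s⁻².
N = √(1.3951 × 10⁻⁴) = 0.011811 rad s⁻¹ ≈ 0.0118 rad s⁻¹.

0.0118 rad s⁻¹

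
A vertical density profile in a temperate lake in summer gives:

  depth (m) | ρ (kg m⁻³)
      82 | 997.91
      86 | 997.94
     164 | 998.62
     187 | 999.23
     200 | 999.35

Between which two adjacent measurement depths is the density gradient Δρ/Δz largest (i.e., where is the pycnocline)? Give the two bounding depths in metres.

164–187 m

Compute the density gradient over each adjacent pair:
  82–86 m: Δρ/Δz = 0.03/4 = 7.5 × 10⁻³ kg m⁻⁴
  86–164 m: Δρ/Δz = 0.68/78 = 8.7 × 10⁻³ kg m⁻⁴
  164–187 m: Δρ/Δz = 0.61/23 = 0.027 kg m⁻⁴
  187–200 m: Δρ/Δz = 0.12/13 = 9.2 × 10⁻³ kg m⁻⁴
The largest gradient is in the 164–187 m interval — the pycnocline.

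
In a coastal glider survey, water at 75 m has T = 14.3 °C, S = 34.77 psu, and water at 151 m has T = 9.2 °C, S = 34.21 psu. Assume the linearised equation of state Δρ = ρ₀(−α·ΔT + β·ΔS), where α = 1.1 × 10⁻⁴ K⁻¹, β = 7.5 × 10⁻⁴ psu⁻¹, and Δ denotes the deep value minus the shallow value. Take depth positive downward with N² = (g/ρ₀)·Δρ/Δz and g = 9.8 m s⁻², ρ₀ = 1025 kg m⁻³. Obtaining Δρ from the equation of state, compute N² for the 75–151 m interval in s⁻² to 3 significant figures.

1.82 × 10⁻⁵ s⁻²

ΔT = -5.1 K, ΔS = -0.56 psu (deep − shallow).
Δρ/ρ₀ = −αΔT + βΔS = 5.61 × 10⁻⁴ − 4.20 × 10⁻⁴ = 1.41 × 10⁻⁴, so Δρ ≈ 0.1445 kg m⁻³.
N² = (g/ρ₀)·Δρ/Δz = g·(Δρ/ρ₀)/Δz = 9.8 × 1.41 × 10⁻⁴ / 76 = 1.8182 × 10⁻⁵ s⁻² ≈ 1.82 × 10⁻⁵ s⁻².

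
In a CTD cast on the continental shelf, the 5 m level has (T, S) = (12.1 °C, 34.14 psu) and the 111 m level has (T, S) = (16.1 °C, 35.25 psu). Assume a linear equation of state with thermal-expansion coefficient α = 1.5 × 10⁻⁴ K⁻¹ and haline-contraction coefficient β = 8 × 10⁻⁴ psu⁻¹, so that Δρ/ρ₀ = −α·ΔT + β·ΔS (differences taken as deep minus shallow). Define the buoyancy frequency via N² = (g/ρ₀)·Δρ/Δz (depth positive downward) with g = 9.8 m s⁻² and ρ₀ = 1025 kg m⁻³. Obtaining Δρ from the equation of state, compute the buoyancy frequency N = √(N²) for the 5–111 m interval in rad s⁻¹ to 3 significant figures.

ΔT = +4.0 K, ΔS = +1.11 psu (deep − shallow).
Δρ/ρ₀ = −αΔT + βΔS = -6.00 × 10⁻⁴ + 8.88 × 10⁻⁴ = 2.88 × 10⁻⁴, so Δρ ≈ 0.2952 kg m⁻³.
N² = (g/ρ₀)·Δρ/Δz = g·(Δρ/ρ₀)/Δz = 9.8 × 2.88 × 10⁻⁴ / 106 = 2.6626 × 10⁻⁵ s⁻².
N = √(2.6626 × 10⁻⁵) = 5.1600 × 10⁻³ rad s⁻¹ ≈ 5.16 × 10⁻³ rad s⁻¹.

5.16 × 10⁻³ rad s⁻¹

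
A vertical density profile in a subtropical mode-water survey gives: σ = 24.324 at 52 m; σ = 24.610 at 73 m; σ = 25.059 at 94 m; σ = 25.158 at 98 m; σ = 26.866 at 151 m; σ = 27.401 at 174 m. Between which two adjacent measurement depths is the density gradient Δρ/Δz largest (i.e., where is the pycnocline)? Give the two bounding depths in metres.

98–151 m

Compute the density gradient over each adjacent pair:
  52–73 m: Δρ/Δz = 0.286/21 = 0.014 kg m⁻⁴
  73–94 m: Δρ/Δz = 0.449/21 = 0.021 kg m⁻⁴
  94–98 m: Δρ/Δz = 0.099/4 = 0.025 kg m⁻⁴
  98–151 m: Δρ/Δz = 1.708/53 = 0.032 kg m⁻⁴
  151–174 m: Δρ/Δz = 0.535/23 = 0.023 kg m⁻⁴
The largest gradient is in the 98–151 m interval — the pycnocline.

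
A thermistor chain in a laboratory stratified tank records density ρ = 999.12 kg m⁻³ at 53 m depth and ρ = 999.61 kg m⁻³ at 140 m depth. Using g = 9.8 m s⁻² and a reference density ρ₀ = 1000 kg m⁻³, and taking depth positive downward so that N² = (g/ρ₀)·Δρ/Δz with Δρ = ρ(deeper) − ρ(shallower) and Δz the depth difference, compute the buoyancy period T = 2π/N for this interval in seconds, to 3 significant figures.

Δρ = 999.61 − 999.12 = 0.49 kg m⁻³ over Δz = 140 − 53 = 87 m.
N² = (9.8/1000) × (0.49/87) = 5.5195 × 10⁻⁵ s⁻².
N = √(5.5195 × 10⁻⁵) = 7.4293 × 10⁻³ rad s⁻¹, so T = 2π/N = 845.73 s ≈ 846 s.

846 s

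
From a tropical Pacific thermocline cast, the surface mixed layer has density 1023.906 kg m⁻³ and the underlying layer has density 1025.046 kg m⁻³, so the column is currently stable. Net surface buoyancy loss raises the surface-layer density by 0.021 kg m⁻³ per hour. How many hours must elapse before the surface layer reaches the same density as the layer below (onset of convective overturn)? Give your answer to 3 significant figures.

54.3 hours

Density deficit of the surface layer: 1025.046 − 1023.906 = 1.14 kg m⁻³.
Required change = 1.14 / 0.021 = 54.3 hours.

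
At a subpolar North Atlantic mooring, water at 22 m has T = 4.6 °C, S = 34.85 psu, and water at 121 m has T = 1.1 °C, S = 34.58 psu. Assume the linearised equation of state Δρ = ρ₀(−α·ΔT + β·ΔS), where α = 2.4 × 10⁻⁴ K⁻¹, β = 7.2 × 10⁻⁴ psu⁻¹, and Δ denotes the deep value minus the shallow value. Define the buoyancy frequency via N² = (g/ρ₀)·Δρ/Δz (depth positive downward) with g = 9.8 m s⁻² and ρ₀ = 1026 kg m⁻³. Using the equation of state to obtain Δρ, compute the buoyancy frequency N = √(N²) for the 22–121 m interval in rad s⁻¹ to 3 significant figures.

7.99 × 10⁻³ rad s⁻¹

ΔT = -3.5 K, ΔS = -0.27 psu (deep − shallow).
Δρ/ρ₀ = −αΔT + βΔS = 8.40 × 10⁻⁴ − 1.944 × 10⁻⁴ = 6.456 × 10⁻⁴, so Δρ ≈ 0.6624 kg m⁻³.
N² = (g/ρ₀)·Δρ/Δz = g·(Δρ/ρ₀)/Δz = 9.8 × 6.456 × 10⁻⁴ / 99 = 6.3908 × 10⁻⁵ s⁻².
N = √(6.3908 × 10⁻⁵) = 7.9942 × 10⁻³ rad s⁻¹ ≈ 7.99 × 10⁻³ rad s⁻¹.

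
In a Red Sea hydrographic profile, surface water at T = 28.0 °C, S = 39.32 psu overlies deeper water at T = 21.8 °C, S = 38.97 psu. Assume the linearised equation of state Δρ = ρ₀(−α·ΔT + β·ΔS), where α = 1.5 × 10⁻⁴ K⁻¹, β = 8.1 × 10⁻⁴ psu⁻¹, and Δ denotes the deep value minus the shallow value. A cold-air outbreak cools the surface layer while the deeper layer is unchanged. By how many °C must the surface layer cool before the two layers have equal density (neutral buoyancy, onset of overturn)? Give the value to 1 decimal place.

4.3 °C

Neutral buoyancy requires Δρ = 0, i.e. −α(T_deep − T_surf′) + β(S_deep − S_surf) = 0.
T_surf′ = T_deep − (β/α)·ΔS = 21.8 − (8.1 × 10⁻⁴/1.5 × 10⁻⁴)·(-0.35) = 23.690 °C.
Cooling required: 28.0 − (23.690) = 4.310 °C.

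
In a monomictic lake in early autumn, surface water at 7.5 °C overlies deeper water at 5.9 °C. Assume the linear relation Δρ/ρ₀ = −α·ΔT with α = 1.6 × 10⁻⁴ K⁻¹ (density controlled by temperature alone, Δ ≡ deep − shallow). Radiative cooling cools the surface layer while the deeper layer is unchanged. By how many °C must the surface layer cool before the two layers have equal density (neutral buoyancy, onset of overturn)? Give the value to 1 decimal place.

1.6 °C

With temperature the only control, equal density requires T_surf′ = T_deep.
T_surf′ = 5.9 °C.
Cooling required: 7.5 − 5.9 = 1.6 °C.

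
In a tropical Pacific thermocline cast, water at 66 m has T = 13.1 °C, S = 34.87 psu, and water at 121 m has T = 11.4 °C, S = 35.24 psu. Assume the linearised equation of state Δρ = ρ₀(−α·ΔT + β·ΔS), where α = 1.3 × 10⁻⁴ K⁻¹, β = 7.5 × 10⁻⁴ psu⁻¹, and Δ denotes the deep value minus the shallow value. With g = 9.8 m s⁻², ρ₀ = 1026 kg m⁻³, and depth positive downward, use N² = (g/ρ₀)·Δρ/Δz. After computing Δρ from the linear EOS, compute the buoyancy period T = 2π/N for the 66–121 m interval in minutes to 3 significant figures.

ΔT = -1.7 K, ΔS = +0.37 psu (deep − shallow).
Δρ/ρ₀ = −αΔT + βΔS = 2.21 × 10⁻⁴ + 2.775 × 10⁻⁴ = 4.985 × 10⁻⁴, so Δρ ≈ 0.5115 kg m⁻³.
N² = (g/ρ₀)·Δρ/Δz = g·(Δρ/ρ₀)/Δz = 9.8 × 4.985 × 10⁻⁴ / 55 = 8.8824 × 10⁻⁵ s⁻².
N = √(8.8824 × 10⁻⁵) = 9.4246 × 10⁻³ rad s⁻¹ → T = 2π/N = 666.68 s = 11.111 min ≈ 11.1 min.

11.1 min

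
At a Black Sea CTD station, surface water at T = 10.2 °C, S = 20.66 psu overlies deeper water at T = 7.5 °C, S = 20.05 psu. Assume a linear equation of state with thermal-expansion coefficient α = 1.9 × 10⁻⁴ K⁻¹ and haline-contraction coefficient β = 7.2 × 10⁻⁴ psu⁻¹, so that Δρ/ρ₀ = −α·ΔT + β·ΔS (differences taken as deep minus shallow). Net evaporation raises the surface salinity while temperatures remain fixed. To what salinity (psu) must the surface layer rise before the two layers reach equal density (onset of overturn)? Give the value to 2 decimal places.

20.76 psu

Neutral buoyancy requires −α(T_deep − T_surf) + β(S_deep − S_surf′) = 0.
S_surf′ = S_deep − (α/β)·ΔT = 20.05 − (1.9 × 10⁻⁴/7.2 × 10⁻⁴)·(-2.7) = 20.7625 psu.
Increase required: 20.7625 − 20.66 = 0.1025 psu.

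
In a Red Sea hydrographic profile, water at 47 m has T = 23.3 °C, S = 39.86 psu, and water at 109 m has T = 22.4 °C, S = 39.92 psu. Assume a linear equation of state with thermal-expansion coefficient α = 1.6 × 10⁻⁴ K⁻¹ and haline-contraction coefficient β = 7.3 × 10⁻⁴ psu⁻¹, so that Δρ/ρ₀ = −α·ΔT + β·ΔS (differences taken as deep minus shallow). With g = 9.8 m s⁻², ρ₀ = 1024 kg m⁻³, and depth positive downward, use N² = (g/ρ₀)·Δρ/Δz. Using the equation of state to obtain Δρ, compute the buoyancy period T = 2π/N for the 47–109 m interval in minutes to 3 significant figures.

ΔT = -0.9 K, ΔS = +0.06 psu (deep − shallow).
Δρ/ρ₀ = −αΔT + βΔS = 1.44 × 10⁻⁴ + 4.38 × 10⁻⁵ = 1.878 × 10⁻⁴, so Δρ ≈ 0.1923 kg m⁻³.
N² = (g/ρ₀)·Δρ/Δz = g·(Δρ/ρ₀)/Δz = 9.8 × 1.878 × 10⁻⁴ / 62 = 2.9685 × 10⁻⁵ s⁻².
N = √(2.9685 × 10⁻⁵) = 5.4484 × 10⁻³ rad s⁻¹ → T = 2π/N = 1.1532 × 10³ s = 19.220 min ≈ 19.2 min.

19.2 min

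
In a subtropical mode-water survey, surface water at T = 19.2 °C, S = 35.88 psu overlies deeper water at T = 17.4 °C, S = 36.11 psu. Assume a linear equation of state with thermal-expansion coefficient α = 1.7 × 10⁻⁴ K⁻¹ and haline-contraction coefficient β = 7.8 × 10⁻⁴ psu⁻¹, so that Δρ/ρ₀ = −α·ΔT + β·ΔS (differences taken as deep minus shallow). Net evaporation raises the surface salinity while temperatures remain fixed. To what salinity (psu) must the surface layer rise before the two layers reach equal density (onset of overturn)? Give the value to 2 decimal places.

36.50 psu

Neutral buoyancy requires −α(T_deep − T_surf) + β(S_deep − S_surf′) = 0.
S_surf′ = S_deep − (α/β)·ΔT = 36.11 − (1.7 × 10⁻⁴/7.8 × 10⁻⁴)·(-1.8) = 36.5023 psu.
Increase required: 36.5023 − 35.88 = 0.6223 psu.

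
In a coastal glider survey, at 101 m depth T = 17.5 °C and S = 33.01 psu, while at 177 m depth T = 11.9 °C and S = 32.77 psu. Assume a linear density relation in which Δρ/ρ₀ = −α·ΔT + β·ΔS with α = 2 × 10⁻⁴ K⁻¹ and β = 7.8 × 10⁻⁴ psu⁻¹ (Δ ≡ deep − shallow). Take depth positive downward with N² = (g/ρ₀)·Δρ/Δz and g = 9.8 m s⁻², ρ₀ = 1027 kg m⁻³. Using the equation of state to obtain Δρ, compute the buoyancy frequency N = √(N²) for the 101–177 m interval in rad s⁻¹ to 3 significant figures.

0.0110 rad s⁻¹

ΔT = -5.6 K, ΔS = -0.24 psu (deep − shallow).
Δρ/ρ₀ = −αΔT + βΔS = 1.12 × 10⁻³ − 1.872 × 10⁻⁴ = 9.328 × 10⁻⁴, so Δρ ≈ 0.9580 kg m⁻³.
N² = (g/ρ₀)·Δρ/Δz = g·(Δρ/ρ₀)/Δz = 9.8 × 9.328 × 10⁻⁴ / 76 = 1.2028 × 10⁻⁴ s⁻².
N = √(1.2028 × 10⁻⁴) = 0.010967 rad s⁻¹ ≈ 0.0110 rad s⁻¹.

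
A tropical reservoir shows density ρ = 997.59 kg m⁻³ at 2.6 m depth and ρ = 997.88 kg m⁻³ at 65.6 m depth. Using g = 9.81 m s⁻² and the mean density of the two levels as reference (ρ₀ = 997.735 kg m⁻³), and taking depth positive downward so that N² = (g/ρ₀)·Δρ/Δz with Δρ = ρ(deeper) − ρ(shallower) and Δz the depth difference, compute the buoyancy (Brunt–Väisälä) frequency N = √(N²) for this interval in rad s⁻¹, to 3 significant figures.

6.73 × 10⁻³ rad s⁻¹

Δρ = 997.88 − 997.59 = 0.29 kg m⁻³ over Δz = 65.6 − 2.6 = 63 m.
N² = (9.81/997.735) × (0.29/63) = 4.5260 × 10⁻⁵ s⁻².
N = √(4.5260 × 10⁻⁵) = 6.7276 × 10⁻³ rad s⁻¹ ≈ 6.73 × 10⁻³ rad s⁻¹.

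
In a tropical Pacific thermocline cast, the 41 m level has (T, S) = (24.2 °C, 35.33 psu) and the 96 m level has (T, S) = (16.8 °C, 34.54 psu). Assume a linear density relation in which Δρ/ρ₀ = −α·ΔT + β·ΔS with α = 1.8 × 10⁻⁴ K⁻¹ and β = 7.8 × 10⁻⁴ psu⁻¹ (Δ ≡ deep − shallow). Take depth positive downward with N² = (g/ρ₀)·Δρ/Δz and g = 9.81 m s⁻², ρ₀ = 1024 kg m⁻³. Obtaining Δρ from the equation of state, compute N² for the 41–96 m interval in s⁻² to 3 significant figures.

1.28 × 10⁻⁴ s⁻²

ΔT = -7.4 K, ΔS = -0.79 psu (deep − shallow).
Δρ/ρ₀ = −αΔT + βΔS = 1.332 × 10⁻³ − 6.162 × 10⁻⁴ = 7.158 × 10⁻⁴, so Δρ ≈ 0.7330 kg m⁻³.
N² = (g/ρ₀)·Δρ/Δz = g·(Δρ/ρ₀)/Δz = 9.81 × 7.158 × 10⁻⁴ / 55 = 1.2767 × 10⁻⁴ s⁻² ≈ 1.28 × 10⁻⁴ s⁻².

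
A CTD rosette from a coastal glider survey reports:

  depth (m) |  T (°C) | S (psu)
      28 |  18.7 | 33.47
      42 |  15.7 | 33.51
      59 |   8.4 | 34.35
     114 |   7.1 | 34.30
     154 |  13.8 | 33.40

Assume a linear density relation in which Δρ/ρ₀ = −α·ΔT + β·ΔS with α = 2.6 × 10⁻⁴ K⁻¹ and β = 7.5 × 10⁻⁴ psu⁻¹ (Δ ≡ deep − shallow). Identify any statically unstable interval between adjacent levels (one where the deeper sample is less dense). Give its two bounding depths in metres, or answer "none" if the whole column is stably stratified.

114–154 m

Evaluate Δρ/ρ₀ = −αΔT + βΔS across each adjacent pair:
  28–42 m: −αΔT+βΔS = −(2.6 × 10⁻⁴)(-3.0)+(7.5 × 10⁻⁴)(+0.04) = 8.1 × 10⁻⁴ → stable
  42–59 m: −αΔT+βΔS = −(2.6 × 10⁻⁴)(-7.3)+(7.5 × 10⁻⁴)(+0.84) = 2.5 × 10⁻³ → stable
  59–114 m: −αΔT+βΔS = −(2.6 × 10⁻⁴)(-1.3)+(7.5 × 10⁻⁴)(-0.05) = 3.0 × 10⁻⁴ → stable
  114–154 m: −αΔT+βΔS = −(2.6 × 10⁻⁴)(+6.7)+(7.5 × 10⁻⁴)(-0.90) = -2.4 × 10⁻³ → UNSTABLE
The 114–154 m interval has Δρ < 0: lighter water underlies denser water.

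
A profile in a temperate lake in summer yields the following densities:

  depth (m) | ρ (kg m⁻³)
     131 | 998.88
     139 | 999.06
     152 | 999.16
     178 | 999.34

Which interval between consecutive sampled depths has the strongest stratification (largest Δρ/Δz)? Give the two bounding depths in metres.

Compute the density gradient over each adjacent pair:
  131–139 m: Δρ/Δz = 0.18/8 = 0.022 kg m⁻⁴
  139–152 m: Δρ/Δz = 0.10/13 = 7.7 × 10⁻³ kg m⁻⁴
  152–178 m: Δρ/Δz = 0.18/26 = 6.9 × 10⁻³ kg m⁻⁴
The largest gradient is in the 131–139 m interval — the pycnocline.

131–139 m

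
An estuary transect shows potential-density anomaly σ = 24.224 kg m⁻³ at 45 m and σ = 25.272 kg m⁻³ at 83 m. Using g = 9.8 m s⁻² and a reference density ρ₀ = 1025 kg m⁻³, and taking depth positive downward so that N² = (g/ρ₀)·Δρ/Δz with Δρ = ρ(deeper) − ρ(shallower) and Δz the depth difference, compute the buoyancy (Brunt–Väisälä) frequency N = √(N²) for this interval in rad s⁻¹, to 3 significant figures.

0.0162 rad s⁻¹

Δρ = 1025.272 − 1024.224 = 1.048 kg m⁻³ over Δz = 83 − 45 = 38 m.
N² = (9.8/1025) × (1.048/38) = 2.6368 × 10⁻⁴ s⁻².
N = √(2.6368 × 10⁻⁴) = 0.016238 rad s⁻¹ ≈ 0.0162 rad s⁻¹.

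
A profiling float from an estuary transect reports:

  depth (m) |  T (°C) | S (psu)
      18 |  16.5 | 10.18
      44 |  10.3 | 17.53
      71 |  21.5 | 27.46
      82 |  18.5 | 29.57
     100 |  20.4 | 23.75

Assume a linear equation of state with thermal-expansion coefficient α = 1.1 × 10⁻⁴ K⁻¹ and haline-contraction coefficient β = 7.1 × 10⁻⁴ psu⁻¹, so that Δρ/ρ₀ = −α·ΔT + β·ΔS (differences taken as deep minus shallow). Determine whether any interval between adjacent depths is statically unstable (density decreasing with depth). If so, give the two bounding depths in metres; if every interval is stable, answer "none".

Evaluate Δρ/ρ₀ = −αΔT + βΔS across each adjacent pair:
  18–44 m: −αΔT+βΔS = −(1.1 × 10⁻⁴)(-6.2)+(7.1 × 10⁻⁴)(+7.35) = 5.9 × 10⁻³ → stable
  44–71 m: −αΔT+βΔS = −(1.1 × 10⁻⁴)(+11.2)+(7.1 × 10⁻⁴)(+9.93) = 5.8 × 10⁻³ → stable
  71–82 m: −αΔT+βΔS = −(1.1 × 10⁻⁴)(-3.0)+(7.1 × 10⁻⁴)(+2.11) = 1.8 × 10⁻³ → stable
  82–100 m: −αΔT+βΔS = −(1.1 × 10⁻⁴)(+1.9)+(7.1 × 10⁻⁴)(-5.82) = -4.3 × 10⁻³ → UNSTABLE
The 82–100 m interval has Δρ < 0: lighter water underlies denser water.

82–100 m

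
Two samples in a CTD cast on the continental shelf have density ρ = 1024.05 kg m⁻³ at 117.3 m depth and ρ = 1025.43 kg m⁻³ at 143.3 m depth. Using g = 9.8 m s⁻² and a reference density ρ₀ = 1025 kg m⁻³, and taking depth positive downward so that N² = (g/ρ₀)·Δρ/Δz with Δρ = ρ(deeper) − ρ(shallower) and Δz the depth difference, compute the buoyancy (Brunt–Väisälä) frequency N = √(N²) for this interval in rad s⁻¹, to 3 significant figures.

Δρ = 1025.43 − 1024.05 = 1.38 kg m⁻³ over Δz = 143.3 − 117.3 = 26 m.
N² = (9.8/1025) × (1.38/26) = 5.0747 × 10⁻⁴ s⁻².
N = √(5.0747 × 10⁻⁴) = 0.022527 rad s⁻¹ ≈ 0.0225 rad s⁻¹.
A positive N² confirms static stability across the interval.

0.0225 rad s⁻¹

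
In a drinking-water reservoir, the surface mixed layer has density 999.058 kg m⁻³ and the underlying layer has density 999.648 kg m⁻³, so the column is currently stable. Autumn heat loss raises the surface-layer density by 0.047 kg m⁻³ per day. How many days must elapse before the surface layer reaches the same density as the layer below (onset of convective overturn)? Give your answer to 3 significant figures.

Density deficit of the surface layer: 999.648 − 999.058 = 0.59 kg m⁻³.
Required change = 0.59 / 0.047 = 12.6 days.

12.6 days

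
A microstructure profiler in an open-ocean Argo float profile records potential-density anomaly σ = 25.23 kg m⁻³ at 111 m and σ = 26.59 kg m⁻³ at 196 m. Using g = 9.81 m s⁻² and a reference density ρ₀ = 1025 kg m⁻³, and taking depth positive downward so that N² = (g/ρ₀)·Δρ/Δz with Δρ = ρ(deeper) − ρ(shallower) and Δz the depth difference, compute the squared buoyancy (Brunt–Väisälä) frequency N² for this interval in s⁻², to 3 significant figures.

Δρ = 1026.59 − 1025.23 = 1.36 kg m⁻³ over Δz = 196 − 111 = 85 m.
N² = (9.81/1025) × (1.36/85) = 1.5313 × 10⁻⁴ s⁻² ≈ 1.53 × 10⁻⁴ s⁻².
Since Δρ > 0 the layer is stably stratified.

1.53 × 10⁻⁴ s⁻²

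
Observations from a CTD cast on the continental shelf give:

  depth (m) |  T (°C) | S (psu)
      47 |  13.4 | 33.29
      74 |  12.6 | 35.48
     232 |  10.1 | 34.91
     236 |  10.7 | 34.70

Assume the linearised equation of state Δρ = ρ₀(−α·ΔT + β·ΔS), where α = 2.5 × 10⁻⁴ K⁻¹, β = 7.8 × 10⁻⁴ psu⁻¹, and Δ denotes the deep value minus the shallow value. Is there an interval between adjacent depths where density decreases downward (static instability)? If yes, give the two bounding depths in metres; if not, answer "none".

232–236 m

Evaluate Δρ/ρ₀ = −αΔT + βΔS across each adjacent pair:
  47–74 m: −αΔT+βΔS = −(2.5 × 10⁻⁴)(-0.8)+(7.8 × 10⁻⁴)(+2.19) = 1.9 × 10⁻³ → stable
  74–232 m: −αΔT+βΔS = −(2.5 × 10⁻⁴)(-2.5)+(7.8 × 10⁻⁴)(-0.57) = 1.8 × 10⁻⁴ → stable
  232–236 m: −αΔT+βΔS = −(2.5 × 10⁻⁴)(+0.6)+(7.8 × 10⁻⁴)(-0.21) = -3.1 × 10⁻⁴ → UNSTABLE
The 232–236 m interval has Δρ < 0: lighter water underlies denser water.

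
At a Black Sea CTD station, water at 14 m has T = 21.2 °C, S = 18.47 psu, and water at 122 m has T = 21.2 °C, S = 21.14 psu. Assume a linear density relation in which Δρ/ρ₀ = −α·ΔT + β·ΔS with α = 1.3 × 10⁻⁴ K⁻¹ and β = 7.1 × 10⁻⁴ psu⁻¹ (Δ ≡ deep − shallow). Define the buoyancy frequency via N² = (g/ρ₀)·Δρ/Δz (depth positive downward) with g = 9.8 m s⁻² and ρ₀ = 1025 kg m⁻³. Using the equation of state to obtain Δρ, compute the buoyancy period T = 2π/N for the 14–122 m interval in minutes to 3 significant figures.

7.98 min

ΔT = +0.0 K, ΔS = +2.67 psu (deep − shallow).
Δρ/ρ₀ = −αΔT + βΔS = 0 + 1.8957 × 10⁻³ = 1.8957 × 10⁻³, so Δρ ≈ 1.943 kg m⁻³.
N² = (g/ρ₀)·Δρ/Δz = g·(Δρ/ρ₀)/Δz = 9.8 × 1.8957 × 10⁻³ / 108 = 1.7202 × 10⁻⁴ s⁻².
N = √(1.7202 × 10⁻⁴) = 0.013116 rad s⁻¹ → T = 2π/N = 479.05 s = 7.9842 min ≈ 7.98 min.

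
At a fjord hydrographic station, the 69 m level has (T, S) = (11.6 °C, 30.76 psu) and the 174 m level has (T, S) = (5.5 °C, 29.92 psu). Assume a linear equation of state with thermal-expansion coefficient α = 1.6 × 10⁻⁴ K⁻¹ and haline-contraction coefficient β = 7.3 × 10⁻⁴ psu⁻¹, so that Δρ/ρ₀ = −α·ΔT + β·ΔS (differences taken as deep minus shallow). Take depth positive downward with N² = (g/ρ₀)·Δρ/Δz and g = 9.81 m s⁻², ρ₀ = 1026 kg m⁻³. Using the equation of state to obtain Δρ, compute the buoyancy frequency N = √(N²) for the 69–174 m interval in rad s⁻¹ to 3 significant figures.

5.82 × 10⁻³ rad s⁻¹

ΔT = -6.1 K, ΔS = -0.84 psu (deep − shallow).
Δρ/ρ₀ = −αΔT + βΔS = 9.76 × 10⁻⁴ − 6.132 × 10⁻⁴ = 3.628 × 10⁻⁴, so Δρ ≈ 0.3722 kg m⁻³.
N² = (g/ρ₀)·Δρ/Δz = g·(Δρ/ρ₀)/Δz = 9.81 × 3.628 × 10⁻⁴ / 105 = 3.3896 × 10⁻⁵ s⁻².
N = √(3.3896 × 10⁻⁵) = 5.8220 × 10⁻³ rad s⁻¹ ≈ 5.82 × 10⁻³ rad s⁻¹.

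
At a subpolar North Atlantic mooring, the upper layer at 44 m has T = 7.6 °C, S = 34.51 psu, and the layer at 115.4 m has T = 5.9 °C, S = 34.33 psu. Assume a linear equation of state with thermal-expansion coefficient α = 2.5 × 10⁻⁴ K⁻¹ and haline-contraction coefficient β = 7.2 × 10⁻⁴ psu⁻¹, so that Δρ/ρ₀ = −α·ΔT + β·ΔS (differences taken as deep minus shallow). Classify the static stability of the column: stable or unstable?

ΔT = 5.9 − 7.6 = -1.7 K and ΔS = 34.33 − 34.51 = -0.18 psu (deep − shallow).
−αΔT = 4.25 × 10⁻⁴; βΔS = -1.296 × 10⁻⁴; sum Δρ/ρ₀ = 2.954 × 10⁻⁴.
Δρ/ρ₀ > 0, so Δρ > 0: deeper water is denser → statically stable.

stable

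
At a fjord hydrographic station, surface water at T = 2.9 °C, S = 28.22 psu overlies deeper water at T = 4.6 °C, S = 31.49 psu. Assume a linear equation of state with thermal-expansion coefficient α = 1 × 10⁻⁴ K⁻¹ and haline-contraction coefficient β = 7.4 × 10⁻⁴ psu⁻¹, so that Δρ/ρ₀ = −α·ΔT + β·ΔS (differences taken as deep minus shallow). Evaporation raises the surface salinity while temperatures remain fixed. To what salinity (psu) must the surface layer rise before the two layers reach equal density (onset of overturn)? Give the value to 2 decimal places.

31.26 psu

Neutral buoyancy requires −α(T_deep − T_surf) + β(S_deep − S_surf′) = 0.
S_surf′ = S_deep − (α/β)·ΔT = 31.49 − (1 × 10⁻⁴/7.4 × 10⁻⁴)·(+1.7) = 31.2603 psu.
Increase required: 31.2603 − 28.22 = 3.0403 psu.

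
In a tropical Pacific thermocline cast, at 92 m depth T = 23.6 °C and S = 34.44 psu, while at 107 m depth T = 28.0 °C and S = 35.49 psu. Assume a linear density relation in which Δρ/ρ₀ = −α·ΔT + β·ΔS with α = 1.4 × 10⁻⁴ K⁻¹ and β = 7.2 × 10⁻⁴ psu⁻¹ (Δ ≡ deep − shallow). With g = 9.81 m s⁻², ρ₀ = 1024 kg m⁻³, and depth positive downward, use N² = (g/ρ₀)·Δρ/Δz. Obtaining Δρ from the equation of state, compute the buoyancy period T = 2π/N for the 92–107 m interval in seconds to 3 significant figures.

657 s

ΔT = +4.4 K, ΔS = +1.05 psu (deep − shallow).
Δρ/ρ₀ = −αΔT + βΔS = -6.16 × 10⁻⁴ + 7.56 × 10⁻⁴ = 1.40 × 10⁻⁴, so Δρ ≈ 0.1434 kg m⁻³.
N² = (g/ρ₀)·Δρ/Δz = g·(Δρ/ρ₀)/Δz = 9.81 × 1.40 × 10⁻⁴ / 15 = 9.1560 × 10⁻⁵ s⁻².
N = √(9.1560 × 10⁻⁵) = 9.5687 × 10⁻³ rad s⁻¹ → T = 2π/N = 656.64 s ≈ 657 s.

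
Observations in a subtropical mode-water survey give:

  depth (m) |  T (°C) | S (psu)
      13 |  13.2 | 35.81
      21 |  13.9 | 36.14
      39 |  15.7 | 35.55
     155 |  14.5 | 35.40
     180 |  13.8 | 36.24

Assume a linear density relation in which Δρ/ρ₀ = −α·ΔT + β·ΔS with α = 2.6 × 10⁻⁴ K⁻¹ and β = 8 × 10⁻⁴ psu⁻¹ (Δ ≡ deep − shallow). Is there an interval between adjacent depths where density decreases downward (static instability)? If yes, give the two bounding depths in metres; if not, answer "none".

Evaluate Δρ/ρ₀ = −αΔT + βΔS across each adjacent pair:
  13–21 m: −αΔT+βΔS = −(2.6 × 10⁻⁴)(+0.7)+(8 × 10⁻⁴)(+0.33) = 8.2 × 10⁻⁵ → stable
  21–39 m: −αΔT+βΔS = −(2.6 × 10⁻⁴)(+1.8)+(8 × 10⁻⁴)(-0.59) = -9.4 × 10⁻⁴ → UNSTABLE
  39–155 m: −αΔT+βΔS = −(2.6 × 10⁻⁴)(-1.2)+(8 × 10⁻⁴)(-0.15) = 1.9 × 10⁻⁴ → stable
  155–180 m: −αΔT+βΔS = −(2.6 × 10⁻⁴)(-0.7)+(8 × 10⁻⁴)(+0.84) = 8.5 × 10⁻⁴ → stable
The 21–39 m interval has Δρ < 0: lighter water underlies denser water.

21–39 m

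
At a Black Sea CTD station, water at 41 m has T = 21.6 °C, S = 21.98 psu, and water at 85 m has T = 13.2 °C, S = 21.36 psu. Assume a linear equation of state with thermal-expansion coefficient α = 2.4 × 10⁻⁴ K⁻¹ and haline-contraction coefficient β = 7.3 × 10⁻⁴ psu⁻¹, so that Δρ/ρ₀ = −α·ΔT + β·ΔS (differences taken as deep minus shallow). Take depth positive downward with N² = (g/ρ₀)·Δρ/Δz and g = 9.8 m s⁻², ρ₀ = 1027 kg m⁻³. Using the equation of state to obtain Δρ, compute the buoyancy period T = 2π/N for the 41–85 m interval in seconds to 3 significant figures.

ΔT = -8.4 K, ΔS = -0.62 psu (deep − shallow).
Δρ/ρ₀ = −αΔT + βΔS = 2.016 × 10⁻³ − 4.526 × 10⁻⁴ = 1.5634 × 10⁻³, so Δρ ≈ 1.606 kg m⁻³.
N² = (g/ρ₀)·Δρ/Δz = g·(Δρ/ρ₀)/Δz = 9.8 × 1.5634 × 10⁻³ / 44 = 3.4821 × 10⁻⁴ s⁻².
N = √(3.4821 × 10⁻⁴) = 0.018660 rad s⁻¹ → T = 2π/N = 336.72 s ≈ 337 s.

337 s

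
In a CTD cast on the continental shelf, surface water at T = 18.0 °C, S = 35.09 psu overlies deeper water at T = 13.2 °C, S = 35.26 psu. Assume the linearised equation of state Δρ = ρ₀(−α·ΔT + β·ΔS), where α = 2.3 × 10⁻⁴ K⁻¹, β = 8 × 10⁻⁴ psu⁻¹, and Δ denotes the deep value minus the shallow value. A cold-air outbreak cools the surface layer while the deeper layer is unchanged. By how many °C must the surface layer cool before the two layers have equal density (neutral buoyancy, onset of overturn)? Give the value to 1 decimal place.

Neutral buoyancy requires Δρ = 0, i.e. −α(T_deep − T_surf′) + β(S_deep − S_surf) = 0.
T_surf′ = T_deep − (β/α)·ΔS = 13.2 − (8 × 10⁻⁴/2.3 × 10⁻⁴)·(+0.17) = 12.609 °C.
Cooling required: 18.0 − (12.609) = 5.391 °C.

5.4 °C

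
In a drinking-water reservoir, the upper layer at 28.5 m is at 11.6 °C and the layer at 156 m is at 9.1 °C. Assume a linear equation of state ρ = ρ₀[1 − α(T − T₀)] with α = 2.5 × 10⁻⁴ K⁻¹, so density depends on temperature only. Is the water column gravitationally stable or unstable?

stable

ΔT = 9.1 − 11.6 = -2.5 K, so Δρ/ρ₀ = −αΔT = 6.25 × 10⁻⁴.
Δρ/ρ₀ > 0, so Δρ > 0: deeper water is denser → statically stable.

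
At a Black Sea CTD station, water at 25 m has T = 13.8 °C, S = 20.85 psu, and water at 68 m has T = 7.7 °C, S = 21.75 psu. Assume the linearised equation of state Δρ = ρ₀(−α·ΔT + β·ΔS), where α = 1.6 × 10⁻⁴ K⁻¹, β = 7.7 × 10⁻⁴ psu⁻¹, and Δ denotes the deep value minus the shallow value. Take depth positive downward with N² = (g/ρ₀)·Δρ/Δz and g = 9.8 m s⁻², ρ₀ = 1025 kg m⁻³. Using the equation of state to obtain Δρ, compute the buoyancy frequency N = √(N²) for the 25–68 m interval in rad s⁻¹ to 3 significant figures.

ΔT = -6.1 K, ΔS = +0.90 psu (deep − shallow).
Δρ/ρ₀ = −αΔT + βΔS = 9.76 × 10⁻⁴ + 6.93 × 10⁻⁴ = 1.669 × 10⁻³, so Δρ ≈ 1.711 kg m⁻³.
N² = (g/ρ₀)·Δρ/Δz = g·(Δρ/ρ₀)/Δz = 9.8 × 1.669 × 10⁻³ / 43 = 3.8038 × 10⁻⁴ s⁻².
N = √(3.8038 × 10⁻⁴) = 0.019503 rad s⁻¹ ≈ 0.0195 rad s⁻¹.

0.0195 rad s⁻¹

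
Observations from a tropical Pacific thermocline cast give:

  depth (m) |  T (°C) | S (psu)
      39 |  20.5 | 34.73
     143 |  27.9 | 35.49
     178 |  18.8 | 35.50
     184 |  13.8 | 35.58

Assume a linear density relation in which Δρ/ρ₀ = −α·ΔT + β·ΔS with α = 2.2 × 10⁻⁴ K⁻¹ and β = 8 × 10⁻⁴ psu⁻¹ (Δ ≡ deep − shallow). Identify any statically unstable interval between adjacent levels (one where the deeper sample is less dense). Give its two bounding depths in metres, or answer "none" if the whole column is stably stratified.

39–143 m

Evaluate Δρ/ρ₀ = −αΔT + βΔS across each adjacent pair:
  39–143 m: −αΔT+βΔS = −(2.2 × 10⁻⁴)(+7.4)+(8 × 10⁻⁴)(+0.76) = -1.0 × 10⁻³ → UNSTABLE
  143–178 m: −αΔT+βΔS = −(2.2 × 10⁻⁴)(-9.1)+(8 × 10⁻⁴)(+0.01) = 2.0 × 10⁻³ → stable
  178–184 m: −αΔT+βΔS = −(2.2 × 10⁻⁴)(-5.0)+(8 × 10⁻⁴)(+0.08) = 1.2 × 10⁻³ → stable
The 39–143 m interval has Δρ < 0: lighter water underlies denser water.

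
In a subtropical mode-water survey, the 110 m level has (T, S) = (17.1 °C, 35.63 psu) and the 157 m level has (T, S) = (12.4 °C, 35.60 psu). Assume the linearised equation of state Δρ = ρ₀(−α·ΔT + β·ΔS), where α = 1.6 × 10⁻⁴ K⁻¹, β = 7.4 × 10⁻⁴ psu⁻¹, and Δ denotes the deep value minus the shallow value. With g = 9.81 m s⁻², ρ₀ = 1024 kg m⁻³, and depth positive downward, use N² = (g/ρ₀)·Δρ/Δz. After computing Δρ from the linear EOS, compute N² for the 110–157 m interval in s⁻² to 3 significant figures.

ΔT = -4.7 K, ΔS = -0.03 psu (deep − shallow).
Δρ/ρ₀ = −αΔT + βΔS = 7.52 × 10⁻⁴ − 2.22 × 10⁻⁵ = 7.298 × 10⁻⁴, so Δρ ≈ 0.7473 kg m⁻³.
N² = (g/ρ₀)·Δρ/Δz = g·(Δρ/ρ₀)/Δz = 9.81 × 7.298 × 10⁻⁴ / 47 = 1.5233 × 10⁻⁴ s⁻² ≈ 1.52 × 10⁻⁴ s⁻².

1.52 × 10⁻⁴ s⁻²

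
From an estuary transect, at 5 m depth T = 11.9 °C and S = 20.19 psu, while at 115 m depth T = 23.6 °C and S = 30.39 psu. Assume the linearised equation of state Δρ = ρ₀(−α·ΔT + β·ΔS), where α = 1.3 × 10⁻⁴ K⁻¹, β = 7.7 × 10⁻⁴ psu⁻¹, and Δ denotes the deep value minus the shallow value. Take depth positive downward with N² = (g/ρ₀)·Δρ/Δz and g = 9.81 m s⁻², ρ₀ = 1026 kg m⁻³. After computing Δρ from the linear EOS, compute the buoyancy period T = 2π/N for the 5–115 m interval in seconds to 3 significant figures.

264 s

ΔT = +11.7 K, ΔS = +10.20 psu (deep − shallow).
Δρ/ρ₀ = −αΔT + βΔS = -1.521 × 10⁻³ + 7.854 × 10⁻³ = 6.333 × 10⁻³, so Δρ ≈ 6.498 kg m⁻³.
N² = (g/ρ₀)·Δρ/Δz = g·(Δρ/ρ₀)/Δz = 9.81 × 6.333 × 10⁻³ / 110 = 5.6479 × 10⁻⁴ s⁻².
N = √(5.6479 × 10⁻⁴) = 0.023765 rad s⁻¹ → T = 2π/N = 264.39 s ≈ 264 s.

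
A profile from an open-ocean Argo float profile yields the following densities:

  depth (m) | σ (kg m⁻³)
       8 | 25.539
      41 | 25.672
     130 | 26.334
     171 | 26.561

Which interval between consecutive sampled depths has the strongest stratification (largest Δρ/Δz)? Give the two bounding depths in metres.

41–130 m

Compute the density gradient over each adjacent pair:
  8–41 m: Δρ/Δz = 0.133/33 = 4.0 × 10⁻³ kg m⁻⁴
  41–130 m: Δρ/Δz = 0.662/89 = 7.4 × 10⁻³ kg m⁻⁴
  130–171 m: Δρ/Δz = 0.227/41 = 5.5 × 10⁻³ kg m⁻⁴
The largest gradient is in the 41–130 m interval — the pycnocline.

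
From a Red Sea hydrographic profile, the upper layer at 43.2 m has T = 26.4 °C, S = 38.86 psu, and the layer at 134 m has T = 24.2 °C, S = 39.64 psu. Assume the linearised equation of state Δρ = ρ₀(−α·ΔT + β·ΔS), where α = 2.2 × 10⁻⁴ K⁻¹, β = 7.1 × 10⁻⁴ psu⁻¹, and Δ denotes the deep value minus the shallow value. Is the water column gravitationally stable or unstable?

stable

ΔT = 24.2 − 26.4 = -2.2 K and ΔS = 39.64 − 38.86 = +0.78 psu (deep − shallow).
−αΔT = 4.84 × 10⁻⁴; βΔS = 5.538 × 10⁻⁴; sum Δρ/ρ₀ = 1.0378 × 10⁻³.
Δρ/ρ₀ > 0, so Δρ > 0: deeper water is denser → statically stable.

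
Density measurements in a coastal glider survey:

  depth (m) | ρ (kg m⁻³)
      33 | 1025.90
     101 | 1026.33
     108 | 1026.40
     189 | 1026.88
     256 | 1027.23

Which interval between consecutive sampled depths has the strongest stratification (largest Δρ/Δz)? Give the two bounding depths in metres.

Compute the density gradient over each adjacent pair:
  33–101 m: Δρ/Δz = 0.43/68 = 6.3 × 10⁻³ kg m⁻⁴
  101–108 m: Δρ/Δz = 0.07/7 = 0.010 kg m⁻⁴
  108–189 m: Δρ/Δz = 0.48/81 = 5.9 × 10⁻³ kg m⁻⁴
  189–256 m: Δρ/Δz = 0.35/67 = 5.2 × 10⁻³ kg m⁻⁴
The largest gradient is in the 101–108 m interval — the pycnocline.

101–108 m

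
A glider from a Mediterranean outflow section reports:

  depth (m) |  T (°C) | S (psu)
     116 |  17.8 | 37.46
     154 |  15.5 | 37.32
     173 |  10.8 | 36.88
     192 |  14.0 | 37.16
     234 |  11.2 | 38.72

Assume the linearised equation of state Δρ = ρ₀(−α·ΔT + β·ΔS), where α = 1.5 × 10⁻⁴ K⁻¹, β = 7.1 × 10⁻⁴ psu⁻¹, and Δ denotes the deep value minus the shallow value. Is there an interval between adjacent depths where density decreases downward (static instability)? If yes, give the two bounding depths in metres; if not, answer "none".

173–192 m

Evaluate Δρ/ρ₀ = −αΔT + βΔS across each adjacent pair:
  116–154 m: −αΔT+βΔS = −(1.5 × 10⁻⁴)(-2.3)+(7.1 × 10⁻⁴)(-0.14) = 2.5 × 10⁻⁴ → stable
  154–173 m: −αΔT+βΔS = −(1.5 × 10⁻⁴)(-4.7)+(7.1 × 10⁻⁴)(-0.44) = 3.9 × 10⁻⁴ → stable
  173–192 m: −αΔT+βΔS = −(1.5 × 10⁻⁴)(+3.2)+(7.1 × 10⁻⁴)(+0.28) = -2.8 × 10⁻⁴ → UNSTABLE
  192–234 m: −αΔT+βΔS = −(1.5 × 10⁻⁴)(-2.8)+(7.1 × 10⁻⁴)(+1.56) = 1.5 × 10⁻³ → stable
The 173–192 m interval has Δρ < 0: lighter water underlies denser water.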